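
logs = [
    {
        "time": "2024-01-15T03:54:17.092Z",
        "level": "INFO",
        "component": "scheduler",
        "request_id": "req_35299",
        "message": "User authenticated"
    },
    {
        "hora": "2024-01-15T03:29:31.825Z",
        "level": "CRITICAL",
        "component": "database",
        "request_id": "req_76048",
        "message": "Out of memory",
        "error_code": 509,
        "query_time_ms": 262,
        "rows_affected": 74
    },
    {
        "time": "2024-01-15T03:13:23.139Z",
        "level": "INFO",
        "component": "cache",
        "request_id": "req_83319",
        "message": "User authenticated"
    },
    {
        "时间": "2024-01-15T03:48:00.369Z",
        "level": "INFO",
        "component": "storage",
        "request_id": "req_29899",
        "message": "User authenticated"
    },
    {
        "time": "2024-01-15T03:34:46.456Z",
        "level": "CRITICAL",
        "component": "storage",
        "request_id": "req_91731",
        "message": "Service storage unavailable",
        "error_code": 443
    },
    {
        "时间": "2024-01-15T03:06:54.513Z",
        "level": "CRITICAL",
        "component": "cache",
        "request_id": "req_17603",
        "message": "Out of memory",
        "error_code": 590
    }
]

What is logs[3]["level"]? "INFO"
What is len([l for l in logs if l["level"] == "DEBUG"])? 0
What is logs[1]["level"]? "CRITICAL"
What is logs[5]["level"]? "CRITICAL"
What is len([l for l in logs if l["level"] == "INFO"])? 3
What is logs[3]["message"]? "User authenticated"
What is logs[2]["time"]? "2024-01-15T03:13:23.139Z"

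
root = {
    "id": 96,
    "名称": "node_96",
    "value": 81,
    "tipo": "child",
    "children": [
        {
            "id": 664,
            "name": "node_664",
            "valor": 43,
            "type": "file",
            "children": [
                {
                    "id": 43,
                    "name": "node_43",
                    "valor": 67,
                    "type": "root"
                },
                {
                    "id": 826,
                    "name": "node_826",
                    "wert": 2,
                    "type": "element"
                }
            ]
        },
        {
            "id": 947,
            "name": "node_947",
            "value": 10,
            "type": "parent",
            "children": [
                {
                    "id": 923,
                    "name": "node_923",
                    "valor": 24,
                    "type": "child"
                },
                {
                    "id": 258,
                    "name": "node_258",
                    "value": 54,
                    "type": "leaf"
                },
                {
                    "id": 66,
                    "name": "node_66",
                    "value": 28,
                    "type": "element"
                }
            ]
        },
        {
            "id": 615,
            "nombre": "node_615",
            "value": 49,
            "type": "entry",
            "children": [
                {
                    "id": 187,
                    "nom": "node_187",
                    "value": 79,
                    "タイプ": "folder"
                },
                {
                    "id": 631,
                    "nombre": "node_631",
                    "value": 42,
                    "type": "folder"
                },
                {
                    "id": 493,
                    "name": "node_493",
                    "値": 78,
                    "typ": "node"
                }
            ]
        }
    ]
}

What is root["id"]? 96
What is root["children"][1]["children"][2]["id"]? 66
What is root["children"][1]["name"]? "node_947"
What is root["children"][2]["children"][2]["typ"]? "node"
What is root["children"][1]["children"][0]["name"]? "node_923"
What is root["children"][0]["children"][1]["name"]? "node_826"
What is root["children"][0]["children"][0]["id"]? 43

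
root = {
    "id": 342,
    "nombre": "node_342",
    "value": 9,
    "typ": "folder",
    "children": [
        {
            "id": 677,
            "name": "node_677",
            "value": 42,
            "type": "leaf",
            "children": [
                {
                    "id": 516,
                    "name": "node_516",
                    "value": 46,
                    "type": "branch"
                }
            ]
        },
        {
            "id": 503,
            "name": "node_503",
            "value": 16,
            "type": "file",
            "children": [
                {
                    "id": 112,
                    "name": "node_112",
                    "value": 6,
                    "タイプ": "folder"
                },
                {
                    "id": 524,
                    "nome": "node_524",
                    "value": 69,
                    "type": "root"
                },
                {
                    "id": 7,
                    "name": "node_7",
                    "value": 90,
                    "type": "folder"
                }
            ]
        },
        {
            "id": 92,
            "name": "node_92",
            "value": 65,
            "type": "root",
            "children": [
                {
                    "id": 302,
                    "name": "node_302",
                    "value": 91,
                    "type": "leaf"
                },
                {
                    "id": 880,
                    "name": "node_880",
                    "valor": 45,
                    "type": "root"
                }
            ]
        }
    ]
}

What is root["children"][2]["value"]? 65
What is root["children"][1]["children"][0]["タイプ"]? "folder"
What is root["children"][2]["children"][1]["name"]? "node_880"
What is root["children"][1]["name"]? "node_503"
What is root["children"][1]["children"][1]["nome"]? "node_524"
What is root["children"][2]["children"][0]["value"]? 91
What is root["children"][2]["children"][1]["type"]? "root"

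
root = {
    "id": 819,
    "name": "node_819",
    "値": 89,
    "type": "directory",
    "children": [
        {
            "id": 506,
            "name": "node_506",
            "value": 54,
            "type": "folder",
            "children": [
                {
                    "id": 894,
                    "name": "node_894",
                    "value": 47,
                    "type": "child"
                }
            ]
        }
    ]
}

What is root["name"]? "node_819"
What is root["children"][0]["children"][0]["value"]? 47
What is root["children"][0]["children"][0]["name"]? "node_894"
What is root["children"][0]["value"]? 54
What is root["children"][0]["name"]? "node_506"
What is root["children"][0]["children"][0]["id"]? 894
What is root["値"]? 89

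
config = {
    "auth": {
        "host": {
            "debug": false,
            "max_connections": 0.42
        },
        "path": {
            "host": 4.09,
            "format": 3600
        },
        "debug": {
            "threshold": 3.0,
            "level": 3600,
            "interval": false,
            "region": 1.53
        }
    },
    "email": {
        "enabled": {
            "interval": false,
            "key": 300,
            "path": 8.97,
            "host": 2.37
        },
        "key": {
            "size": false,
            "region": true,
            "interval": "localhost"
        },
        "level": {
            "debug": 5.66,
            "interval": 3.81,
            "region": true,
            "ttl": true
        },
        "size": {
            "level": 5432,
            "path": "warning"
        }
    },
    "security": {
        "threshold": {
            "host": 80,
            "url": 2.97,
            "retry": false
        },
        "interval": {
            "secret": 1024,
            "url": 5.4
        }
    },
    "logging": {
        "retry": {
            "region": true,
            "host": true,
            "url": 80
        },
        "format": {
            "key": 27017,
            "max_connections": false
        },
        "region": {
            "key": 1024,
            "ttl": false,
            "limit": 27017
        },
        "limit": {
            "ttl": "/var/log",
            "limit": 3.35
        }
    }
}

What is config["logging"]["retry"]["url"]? 80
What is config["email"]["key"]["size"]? False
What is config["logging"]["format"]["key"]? 27017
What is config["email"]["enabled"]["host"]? 2.37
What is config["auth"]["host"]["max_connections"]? 0.42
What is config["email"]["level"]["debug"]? 5.66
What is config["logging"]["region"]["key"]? 1024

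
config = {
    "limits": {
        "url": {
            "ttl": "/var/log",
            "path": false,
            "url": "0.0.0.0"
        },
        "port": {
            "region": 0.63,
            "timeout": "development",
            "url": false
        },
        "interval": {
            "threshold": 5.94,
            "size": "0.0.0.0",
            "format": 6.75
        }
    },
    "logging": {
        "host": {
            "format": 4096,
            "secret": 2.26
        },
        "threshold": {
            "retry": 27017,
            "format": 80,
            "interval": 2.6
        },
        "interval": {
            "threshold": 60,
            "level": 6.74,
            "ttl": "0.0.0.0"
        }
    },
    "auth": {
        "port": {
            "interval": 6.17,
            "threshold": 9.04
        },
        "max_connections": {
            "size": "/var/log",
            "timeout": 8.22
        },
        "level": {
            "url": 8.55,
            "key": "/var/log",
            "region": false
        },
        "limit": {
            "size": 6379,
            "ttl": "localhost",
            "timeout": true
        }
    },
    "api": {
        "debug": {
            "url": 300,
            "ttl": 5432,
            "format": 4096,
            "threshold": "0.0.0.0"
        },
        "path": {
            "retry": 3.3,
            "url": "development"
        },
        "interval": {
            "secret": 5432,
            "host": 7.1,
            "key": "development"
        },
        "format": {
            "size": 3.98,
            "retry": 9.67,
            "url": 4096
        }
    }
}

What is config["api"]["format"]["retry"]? 9.67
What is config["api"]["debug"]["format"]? 4096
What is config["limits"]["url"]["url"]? "0.0.0.0"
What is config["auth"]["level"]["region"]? False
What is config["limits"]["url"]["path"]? False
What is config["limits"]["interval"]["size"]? "0.0.0.0"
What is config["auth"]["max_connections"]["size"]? "/var/log"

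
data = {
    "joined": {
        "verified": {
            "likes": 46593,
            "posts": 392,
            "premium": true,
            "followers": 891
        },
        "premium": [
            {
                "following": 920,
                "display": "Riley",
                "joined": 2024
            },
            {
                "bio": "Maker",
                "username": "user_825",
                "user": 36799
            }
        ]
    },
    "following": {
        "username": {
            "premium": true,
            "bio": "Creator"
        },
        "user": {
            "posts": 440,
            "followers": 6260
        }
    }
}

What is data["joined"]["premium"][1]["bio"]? "Maker"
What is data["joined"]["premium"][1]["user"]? 36799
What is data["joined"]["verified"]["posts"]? 392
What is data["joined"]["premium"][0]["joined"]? 2024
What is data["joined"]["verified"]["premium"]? True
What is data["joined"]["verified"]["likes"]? 46593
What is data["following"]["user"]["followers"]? 6260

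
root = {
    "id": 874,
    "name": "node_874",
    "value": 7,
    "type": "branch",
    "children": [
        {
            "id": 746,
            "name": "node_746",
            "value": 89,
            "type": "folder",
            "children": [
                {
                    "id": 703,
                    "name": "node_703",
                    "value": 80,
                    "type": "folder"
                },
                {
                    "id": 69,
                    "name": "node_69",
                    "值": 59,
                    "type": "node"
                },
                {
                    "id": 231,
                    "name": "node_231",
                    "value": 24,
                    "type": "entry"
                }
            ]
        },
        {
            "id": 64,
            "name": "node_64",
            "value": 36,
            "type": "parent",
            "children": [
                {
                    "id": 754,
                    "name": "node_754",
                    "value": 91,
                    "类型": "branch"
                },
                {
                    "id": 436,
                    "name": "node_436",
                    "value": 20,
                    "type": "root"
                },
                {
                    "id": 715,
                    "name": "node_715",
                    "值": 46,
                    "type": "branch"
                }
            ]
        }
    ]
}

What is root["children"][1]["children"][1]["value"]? 20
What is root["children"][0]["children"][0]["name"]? "node_703"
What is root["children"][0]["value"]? 89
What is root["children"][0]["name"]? "node_746"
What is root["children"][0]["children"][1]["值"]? 59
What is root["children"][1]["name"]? "node_64"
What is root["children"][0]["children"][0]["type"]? "folder"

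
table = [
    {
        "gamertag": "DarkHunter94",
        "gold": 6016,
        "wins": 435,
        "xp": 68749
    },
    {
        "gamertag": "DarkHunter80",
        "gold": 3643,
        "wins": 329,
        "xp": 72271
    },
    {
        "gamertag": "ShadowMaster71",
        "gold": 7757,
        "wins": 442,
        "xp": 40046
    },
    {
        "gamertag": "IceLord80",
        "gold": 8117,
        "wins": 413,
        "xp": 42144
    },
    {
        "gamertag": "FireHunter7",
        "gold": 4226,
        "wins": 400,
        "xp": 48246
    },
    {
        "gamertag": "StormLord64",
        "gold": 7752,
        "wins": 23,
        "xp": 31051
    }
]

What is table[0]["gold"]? 6016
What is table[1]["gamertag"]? "DarkHunter80"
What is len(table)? 6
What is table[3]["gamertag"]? "IceLord80"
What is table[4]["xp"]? 48246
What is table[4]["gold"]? 4226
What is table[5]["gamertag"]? "StormLord64"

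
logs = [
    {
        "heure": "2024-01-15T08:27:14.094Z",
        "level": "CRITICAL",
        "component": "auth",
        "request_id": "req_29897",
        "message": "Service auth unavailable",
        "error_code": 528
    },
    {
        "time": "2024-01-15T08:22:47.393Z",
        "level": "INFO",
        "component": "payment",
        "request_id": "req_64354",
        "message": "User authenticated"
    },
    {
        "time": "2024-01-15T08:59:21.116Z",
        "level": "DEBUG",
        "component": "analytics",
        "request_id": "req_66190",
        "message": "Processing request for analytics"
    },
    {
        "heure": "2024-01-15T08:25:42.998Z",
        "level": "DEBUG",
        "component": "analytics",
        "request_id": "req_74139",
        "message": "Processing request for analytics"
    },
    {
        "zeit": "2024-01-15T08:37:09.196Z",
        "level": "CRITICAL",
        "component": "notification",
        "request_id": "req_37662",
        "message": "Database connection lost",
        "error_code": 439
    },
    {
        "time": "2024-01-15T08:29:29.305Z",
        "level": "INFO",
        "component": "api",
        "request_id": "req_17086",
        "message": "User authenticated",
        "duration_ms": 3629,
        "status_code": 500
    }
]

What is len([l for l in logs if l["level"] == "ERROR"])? 0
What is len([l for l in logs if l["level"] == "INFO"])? 2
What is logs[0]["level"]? "CRITICAL"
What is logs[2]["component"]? "analytics"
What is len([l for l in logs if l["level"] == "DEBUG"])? 2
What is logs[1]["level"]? "INFO"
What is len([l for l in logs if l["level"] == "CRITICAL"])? 2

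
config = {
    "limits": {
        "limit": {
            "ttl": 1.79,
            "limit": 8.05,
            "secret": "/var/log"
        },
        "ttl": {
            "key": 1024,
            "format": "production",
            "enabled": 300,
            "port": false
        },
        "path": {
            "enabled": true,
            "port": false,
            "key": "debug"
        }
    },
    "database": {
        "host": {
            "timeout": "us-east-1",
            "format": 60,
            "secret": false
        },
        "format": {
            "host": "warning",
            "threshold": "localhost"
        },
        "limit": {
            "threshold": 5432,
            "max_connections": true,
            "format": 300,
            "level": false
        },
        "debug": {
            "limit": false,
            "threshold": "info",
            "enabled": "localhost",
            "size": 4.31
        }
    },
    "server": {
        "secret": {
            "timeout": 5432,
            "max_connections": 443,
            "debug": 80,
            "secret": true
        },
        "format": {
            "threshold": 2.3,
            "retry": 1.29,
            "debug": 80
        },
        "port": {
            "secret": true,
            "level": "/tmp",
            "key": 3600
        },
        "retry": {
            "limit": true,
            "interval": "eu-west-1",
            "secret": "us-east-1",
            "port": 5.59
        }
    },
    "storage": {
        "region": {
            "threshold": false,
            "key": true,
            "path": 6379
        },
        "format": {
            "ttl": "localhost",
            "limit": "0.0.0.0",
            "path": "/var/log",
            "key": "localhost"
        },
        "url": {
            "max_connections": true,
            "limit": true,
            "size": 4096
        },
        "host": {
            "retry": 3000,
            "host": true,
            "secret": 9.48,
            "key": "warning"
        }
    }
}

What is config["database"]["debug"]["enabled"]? "localhost"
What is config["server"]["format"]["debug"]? 80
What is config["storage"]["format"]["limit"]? "0.0.0.0"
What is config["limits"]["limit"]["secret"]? "/var/log"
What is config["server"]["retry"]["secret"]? "us-east-1"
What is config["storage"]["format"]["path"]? "/var/log"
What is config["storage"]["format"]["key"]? "localhost"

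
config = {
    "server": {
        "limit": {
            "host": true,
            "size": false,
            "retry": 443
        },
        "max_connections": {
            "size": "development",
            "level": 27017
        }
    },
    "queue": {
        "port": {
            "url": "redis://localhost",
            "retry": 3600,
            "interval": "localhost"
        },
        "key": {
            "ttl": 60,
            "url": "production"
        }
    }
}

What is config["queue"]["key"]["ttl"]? 60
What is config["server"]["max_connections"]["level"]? 27017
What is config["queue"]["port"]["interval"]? "localhost"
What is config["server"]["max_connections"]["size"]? "development"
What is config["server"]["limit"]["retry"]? 443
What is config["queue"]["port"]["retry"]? 3600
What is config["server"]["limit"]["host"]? True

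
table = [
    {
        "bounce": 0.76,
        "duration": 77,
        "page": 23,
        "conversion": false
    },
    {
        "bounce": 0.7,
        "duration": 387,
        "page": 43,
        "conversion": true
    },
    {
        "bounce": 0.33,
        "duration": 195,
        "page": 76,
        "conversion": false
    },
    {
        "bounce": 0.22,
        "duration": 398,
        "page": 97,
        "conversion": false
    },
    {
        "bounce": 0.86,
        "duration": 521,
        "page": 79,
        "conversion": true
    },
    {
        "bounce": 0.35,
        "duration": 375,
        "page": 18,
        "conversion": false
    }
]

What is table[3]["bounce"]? 0.22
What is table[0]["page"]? 23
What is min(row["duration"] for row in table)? 77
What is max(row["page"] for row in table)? 97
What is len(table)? 6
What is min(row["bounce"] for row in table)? 0.22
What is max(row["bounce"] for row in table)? 0.86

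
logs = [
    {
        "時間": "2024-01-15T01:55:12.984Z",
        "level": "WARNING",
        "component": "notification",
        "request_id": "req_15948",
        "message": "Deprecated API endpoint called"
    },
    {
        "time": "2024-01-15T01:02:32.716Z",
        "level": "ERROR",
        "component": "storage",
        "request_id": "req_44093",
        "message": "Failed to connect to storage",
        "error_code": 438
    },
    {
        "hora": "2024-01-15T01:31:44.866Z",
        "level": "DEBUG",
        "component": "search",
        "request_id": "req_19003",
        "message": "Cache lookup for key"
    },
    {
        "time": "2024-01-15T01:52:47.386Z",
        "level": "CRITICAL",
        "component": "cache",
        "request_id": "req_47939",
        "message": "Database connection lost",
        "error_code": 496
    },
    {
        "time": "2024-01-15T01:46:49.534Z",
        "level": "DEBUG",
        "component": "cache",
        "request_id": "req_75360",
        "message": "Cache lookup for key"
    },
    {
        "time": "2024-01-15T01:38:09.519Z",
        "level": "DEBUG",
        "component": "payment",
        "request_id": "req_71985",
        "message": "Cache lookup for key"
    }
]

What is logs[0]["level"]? "WARNING"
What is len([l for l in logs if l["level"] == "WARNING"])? 1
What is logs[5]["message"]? "Cache lookup for key"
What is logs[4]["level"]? "DEBUG"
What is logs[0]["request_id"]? "req_15948"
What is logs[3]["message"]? "Database connection lost"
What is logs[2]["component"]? "search"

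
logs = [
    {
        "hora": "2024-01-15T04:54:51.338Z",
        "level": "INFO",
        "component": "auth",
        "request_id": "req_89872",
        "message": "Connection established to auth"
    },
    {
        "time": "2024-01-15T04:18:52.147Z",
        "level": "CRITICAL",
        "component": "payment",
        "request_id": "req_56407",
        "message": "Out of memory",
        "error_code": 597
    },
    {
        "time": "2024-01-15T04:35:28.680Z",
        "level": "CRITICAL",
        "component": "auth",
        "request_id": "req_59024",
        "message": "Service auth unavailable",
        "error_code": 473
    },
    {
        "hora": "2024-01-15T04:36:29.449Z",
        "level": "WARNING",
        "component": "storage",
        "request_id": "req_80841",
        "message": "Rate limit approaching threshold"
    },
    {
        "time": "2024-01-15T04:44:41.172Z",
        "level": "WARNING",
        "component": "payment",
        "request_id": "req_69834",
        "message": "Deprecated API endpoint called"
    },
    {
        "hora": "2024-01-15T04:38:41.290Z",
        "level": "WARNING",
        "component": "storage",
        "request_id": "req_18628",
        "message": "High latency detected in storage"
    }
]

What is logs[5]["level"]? "WARNING"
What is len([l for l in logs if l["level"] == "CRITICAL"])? 2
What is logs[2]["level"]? "CRITICAL"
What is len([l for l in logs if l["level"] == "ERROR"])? 0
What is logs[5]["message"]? "High latency detected in storage"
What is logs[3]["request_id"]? "req_80841"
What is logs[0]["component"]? "auth"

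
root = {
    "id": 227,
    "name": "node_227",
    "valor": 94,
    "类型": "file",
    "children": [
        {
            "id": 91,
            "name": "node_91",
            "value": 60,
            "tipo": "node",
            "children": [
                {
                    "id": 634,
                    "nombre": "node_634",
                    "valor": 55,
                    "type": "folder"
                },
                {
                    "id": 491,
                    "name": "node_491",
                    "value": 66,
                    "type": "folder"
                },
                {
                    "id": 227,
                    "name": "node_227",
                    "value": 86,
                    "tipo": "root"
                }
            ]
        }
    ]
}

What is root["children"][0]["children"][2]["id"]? 227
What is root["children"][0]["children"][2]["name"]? "node_227"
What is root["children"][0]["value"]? 60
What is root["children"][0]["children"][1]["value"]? 66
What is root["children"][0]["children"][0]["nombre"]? "node_634"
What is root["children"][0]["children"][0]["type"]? "folder"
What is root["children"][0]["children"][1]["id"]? 491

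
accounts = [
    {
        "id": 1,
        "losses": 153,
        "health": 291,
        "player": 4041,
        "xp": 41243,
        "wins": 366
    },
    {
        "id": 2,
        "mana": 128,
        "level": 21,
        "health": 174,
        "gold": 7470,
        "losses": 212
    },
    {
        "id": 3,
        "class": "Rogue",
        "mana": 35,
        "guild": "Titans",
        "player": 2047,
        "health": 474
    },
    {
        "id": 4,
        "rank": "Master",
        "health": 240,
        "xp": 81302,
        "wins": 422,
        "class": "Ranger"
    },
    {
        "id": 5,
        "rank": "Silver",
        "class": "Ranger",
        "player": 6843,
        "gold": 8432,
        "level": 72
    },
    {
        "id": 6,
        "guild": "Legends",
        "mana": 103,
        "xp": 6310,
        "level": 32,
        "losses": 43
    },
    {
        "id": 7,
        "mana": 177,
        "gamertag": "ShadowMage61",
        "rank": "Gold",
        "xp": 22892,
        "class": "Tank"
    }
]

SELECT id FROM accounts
[1, 2, 3, 4, 5, 6, 7]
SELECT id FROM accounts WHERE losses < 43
[]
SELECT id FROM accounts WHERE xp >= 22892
[1, 4, 7]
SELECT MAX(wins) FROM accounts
422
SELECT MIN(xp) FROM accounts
6310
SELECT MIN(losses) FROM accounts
43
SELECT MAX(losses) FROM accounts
212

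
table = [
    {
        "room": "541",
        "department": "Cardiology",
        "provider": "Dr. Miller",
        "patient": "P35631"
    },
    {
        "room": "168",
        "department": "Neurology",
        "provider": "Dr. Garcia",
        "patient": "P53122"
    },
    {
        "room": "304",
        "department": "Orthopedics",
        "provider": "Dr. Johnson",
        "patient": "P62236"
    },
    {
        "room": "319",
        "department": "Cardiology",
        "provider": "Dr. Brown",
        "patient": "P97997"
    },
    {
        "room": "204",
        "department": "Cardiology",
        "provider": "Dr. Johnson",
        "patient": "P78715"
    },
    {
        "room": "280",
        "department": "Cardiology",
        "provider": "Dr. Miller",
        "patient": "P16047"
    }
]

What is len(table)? 6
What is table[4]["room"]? "204"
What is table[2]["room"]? "304"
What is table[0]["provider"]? "Dr. Miller"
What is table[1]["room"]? "168"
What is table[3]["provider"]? "Dr. Brown"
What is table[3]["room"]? "319"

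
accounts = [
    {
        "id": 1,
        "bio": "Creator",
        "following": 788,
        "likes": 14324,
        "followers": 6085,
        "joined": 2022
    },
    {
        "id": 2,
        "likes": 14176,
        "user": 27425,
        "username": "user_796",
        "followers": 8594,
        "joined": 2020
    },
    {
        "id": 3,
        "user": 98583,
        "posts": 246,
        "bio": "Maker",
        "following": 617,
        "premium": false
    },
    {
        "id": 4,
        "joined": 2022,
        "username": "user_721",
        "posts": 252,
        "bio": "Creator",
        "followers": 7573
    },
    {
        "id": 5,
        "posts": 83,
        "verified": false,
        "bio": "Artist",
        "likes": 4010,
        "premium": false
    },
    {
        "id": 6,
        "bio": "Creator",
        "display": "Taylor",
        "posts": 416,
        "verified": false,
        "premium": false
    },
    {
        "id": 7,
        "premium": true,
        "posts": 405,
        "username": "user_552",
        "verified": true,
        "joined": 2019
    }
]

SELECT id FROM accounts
[1, 2, 3, 4, 5, 6, 7]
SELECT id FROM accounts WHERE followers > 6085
[2, 4]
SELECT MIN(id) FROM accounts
1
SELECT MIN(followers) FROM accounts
6085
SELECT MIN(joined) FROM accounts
2019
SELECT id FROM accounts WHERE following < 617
[]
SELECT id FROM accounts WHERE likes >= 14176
[1, 2]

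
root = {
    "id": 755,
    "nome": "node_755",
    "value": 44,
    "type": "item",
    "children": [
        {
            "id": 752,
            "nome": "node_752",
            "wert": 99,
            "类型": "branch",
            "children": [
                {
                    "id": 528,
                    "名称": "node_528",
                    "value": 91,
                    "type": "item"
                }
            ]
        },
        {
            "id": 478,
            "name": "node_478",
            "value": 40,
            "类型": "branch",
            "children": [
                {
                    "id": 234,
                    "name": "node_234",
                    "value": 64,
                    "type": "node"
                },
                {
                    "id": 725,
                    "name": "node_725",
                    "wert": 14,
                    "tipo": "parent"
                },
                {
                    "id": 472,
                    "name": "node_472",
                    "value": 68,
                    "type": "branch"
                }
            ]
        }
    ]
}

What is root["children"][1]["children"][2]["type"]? "branch"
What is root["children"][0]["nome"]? "node_752"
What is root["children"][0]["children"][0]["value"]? 91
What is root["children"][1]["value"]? 40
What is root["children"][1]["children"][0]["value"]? 64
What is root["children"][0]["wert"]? 99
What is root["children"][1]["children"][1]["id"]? 725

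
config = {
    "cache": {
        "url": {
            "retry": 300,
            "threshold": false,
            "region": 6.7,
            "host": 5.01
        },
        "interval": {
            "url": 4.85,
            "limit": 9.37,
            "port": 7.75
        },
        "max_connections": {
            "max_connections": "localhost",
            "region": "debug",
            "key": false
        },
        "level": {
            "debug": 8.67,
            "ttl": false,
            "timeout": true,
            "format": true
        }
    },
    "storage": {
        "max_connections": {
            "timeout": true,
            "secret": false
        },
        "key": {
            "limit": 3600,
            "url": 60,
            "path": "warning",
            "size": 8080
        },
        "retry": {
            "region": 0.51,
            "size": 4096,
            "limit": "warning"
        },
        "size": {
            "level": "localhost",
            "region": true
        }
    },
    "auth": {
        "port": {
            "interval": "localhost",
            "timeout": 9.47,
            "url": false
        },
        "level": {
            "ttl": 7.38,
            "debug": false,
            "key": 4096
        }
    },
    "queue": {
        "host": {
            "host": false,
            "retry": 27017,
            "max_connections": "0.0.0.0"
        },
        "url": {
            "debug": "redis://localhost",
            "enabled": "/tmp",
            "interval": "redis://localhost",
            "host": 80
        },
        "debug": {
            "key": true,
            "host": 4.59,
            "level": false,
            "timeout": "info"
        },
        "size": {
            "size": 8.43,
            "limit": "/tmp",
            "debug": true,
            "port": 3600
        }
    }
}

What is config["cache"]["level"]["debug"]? 8.67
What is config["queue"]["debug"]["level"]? False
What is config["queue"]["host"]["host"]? False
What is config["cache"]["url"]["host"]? 5.01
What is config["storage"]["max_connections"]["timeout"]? True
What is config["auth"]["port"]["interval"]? "localhost"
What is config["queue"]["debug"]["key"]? True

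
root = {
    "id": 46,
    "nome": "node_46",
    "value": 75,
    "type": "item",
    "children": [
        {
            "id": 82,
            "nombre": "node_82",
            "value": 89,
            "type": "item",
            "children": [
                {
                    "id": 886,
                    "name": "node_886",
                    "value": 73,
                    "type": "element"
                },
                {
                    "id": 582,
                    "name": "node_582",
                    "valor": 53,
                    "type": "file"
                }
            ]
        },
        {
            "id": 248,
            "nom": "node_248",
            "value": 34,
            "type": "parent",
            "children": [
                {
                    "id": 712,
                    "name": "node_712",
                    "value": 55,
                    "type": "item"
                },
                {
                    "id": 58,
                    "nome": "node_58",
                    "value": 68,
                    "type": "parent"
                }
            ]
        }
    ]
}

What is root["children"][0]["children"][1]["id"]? 582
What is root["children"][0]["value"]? 89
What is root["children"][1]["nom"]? "node_248"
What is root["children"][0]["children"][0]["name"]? "node_886"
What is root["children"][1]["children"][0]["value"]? 55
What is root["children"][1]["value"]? 34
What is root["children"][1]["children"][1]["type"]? "parent"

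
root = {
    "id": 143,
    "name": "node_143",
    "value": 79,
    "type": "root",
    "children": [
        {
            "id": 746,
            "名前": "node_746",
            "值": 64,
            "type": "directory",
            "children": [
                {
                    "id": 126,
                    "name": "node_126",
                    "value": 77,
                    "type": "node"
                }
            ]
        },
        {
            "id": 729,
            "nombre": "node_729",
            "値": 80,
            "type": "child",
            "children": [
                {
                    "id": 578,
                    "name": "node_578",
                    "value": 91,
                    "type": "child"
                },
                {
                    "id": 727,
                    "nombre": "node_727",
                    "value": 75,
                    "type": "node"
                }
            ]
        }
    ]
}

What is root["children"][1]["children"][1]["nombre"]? "node_727"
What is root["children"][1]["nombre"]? "node_729"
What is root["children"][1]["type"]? "child"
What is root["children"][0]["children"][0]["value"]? 77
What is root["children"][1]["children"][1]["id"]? 727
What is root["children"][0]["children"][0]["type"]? "node"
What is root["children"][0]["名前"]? "node_746"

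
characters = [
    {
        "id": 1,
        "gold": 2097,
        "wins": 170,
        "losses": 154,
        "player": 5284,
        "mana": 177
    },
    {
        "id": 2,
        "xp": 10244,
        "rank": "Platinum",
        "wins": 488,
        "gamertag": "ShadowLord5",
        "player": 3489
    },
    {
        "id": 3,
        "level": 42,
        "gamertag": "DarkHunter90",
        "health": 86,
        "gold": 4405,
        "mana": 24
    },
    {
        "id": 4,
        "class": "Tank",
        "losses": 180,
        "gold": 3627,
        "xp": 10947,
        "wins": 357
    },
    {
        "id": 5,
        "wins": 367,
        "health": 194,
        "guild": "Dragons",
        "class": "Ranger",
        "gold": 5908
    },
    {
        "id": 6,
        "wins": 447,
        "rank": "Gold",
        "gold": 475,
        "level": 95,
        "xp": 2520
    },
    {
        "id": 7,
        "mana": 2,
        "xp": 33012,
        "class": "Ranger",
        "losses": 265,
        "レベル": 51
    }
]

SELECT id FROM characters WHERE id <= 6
[1, 2, 3, 4, 5, 6]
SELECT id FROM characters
[1, 2, 3, 4, 5, 6, 7]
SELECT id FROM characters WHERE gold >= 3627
[3, 4, 5]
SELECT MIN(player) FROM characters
3489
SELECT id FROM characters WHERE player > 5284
[]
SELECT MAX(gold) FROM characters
5908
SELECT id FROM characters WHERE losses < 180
[1]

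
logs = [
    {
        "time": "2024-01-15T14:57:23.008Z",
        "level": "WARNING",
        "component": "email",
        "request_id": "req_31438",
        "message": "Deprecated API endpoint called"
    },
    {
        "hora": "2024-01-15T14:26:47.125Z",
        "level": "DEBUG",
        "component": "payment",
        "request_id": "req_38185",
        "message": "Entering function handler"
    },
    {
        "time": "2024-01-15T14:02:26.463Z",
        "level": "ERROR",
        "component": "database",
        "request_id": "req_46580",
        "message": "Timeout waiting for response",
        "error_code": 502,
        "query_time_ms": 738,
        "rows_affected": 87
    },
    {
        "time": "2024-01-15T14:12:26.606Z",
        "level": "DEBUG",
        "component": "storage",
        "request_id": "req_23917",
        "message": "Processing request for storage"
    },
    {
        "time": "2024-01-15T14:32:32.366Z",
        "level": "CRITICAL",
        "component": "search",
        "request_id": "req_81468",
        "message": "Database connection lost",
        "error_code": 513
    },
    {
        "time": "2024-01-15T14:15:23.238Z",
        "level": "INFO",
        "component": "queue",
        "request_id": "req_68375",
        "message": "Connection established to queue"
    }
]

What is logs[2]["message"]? "Timeout waiting for response"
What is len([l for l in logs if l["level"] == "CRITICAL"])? 1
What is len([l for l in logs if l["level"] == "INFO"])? 1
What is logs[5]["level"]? "INFO"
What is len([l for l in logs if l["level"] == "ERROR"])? 1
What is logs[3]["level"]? "DEBUG"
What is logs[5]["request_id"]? "req_68375"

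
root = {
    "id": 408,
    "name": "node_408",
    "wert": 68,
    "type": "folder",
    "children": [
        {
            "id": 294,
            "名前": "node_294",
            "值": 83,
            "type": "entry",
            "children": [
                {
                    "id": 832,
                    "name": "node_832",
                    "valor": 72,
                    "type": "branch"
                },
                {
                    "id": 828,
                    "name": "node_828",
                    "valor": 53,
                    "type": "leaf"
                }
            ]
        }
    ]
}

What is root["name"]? "node_408"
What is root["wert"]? 68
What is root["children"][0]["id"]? 294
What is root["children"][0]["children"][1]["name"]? "node_828"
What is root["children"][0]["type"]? "entry"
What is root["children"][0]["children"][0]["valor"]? 72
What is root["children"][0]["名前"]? "node_294"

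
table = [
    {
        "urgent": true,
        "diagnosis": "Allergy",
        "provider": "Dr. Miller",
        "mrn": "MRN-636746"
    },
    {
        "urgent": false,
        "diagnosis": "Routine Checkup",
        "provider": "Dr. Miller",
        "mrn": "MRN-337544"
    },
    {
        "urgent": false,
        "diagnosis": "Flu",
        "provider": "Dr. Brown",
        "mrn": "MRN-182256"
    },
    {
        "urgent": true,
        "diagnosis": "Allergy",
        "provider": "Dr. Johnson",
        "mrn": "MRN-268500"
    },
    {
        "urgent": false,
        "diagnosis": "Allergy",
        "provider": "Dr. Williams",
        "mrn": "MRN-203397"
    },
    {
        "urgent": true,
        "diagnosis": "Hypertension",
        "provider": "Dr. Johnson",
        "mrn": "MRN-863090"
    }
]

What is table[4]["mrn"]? "MRN-203397"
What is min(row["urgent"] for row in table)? False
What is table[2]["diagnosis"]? "Flu"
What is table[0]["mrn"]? "MRN-636746"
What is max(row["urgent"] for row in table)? True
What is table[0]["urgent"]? True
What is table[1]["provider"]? "Dr. Miller"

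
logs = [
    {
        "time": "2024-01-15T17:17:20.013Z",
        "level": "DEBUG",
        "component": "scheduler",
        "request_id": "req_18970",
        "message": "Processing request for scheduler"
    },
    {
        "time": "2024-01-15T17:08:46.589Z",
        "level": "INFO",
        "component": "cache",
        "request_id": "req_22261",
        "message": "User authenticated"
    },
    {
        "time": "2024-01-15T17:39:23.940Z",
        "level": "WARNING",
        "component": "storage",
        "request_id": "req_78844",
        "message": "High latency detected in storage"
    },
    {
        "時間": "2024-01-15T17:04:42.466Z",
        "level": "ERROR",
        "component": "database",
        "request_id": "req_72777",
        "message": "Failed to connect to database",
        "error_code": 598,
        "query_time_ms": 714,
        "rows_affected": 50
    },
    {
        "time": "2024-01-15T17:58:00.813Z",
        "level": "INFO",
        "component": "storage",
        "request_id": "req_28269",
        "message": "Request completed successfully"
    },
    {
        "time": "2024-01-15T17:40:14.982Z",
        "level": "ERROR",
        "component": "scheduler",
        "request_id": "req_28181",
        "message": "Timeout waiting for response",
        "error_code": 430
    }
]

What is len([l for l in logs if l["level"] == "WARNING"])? 1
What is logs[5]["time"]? "2024-01-15T17:40:14.982Z"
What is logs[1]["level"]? "INFO"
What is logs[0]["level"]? "DEBUG"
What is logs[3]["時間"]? "2024-01-15T17:04:42.466Z"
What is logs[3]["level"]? "ERROR"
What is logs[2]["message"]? "High latency detected in storage"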